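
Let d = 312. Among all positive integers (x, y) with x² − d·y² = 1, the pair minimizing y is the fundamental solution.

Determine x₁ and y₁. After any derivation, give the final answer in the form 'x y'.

53 3

√312 → a₀=17, period (1,1,1,34); ℓ=4 even so k=3
k=0  a_k=17  p_k/q_k = 17/1
k=1  a_k=1  p_k/q_k = 18/1
k=2  a_k=1  p_k/q_k = 35/2
k=3  a_k=1  p_k/q_k = 53/3
fundamental: x₁=53, y₁=3  (since 2809 − 312·9 = 1)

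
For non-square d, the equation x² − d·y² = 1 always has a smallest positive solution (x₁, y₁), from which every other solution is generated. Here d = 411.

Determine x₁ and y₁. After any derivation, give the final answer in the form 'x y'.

49730 2453

√411 → a₀=20, period (3,1,1,1,19,1,1,1,3,40); ℓ=10 even so k=9
k=0  a_k=20  p_k/q_k = 20/1
…
k=2  a_k=1  p_k/q_k = 81/4
k=3  a_k=1  p_k/q_k = 142/7
k=4  a_k=1  p_k/q_k = 223/11
k=5  a_k=19  p_k/q_k = 4379/216
k=6  a_k=1  p_k/q_k = 4602/227
…
k=8  a_k=1  p_k/q_k = 13583/670
k=9  a_k=3  p_k/q_k = 49730/2453
fundamental: x₁=49730, y₁=2453  (since 2473072900 − 411·6017209 = 1)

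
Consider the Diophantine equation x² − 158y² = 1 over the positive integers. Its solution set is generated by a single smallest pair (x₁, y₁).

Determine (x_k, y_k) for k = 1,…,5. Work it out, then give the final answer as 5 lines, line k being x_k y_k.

7743 616
119908097 9539376
1856896782399 147726776120
28755903452322817 2287696845454944
445313919005774361663 35427273200988486664

√158 = [12; 1,1,3,12,3,1,1,24, …], period ℓ=8 (even) → k=7
a_0=12:  p_0=12·1+0=12,  q_0=12·0+1=1
…
a_4=12:  p_4=12·88+25=1081,  q_4=12·7+2=86
…
a_6=1:  p_6=1·3331+1081=4412,  q_6=1·265+86=351
a_7=1:  p_7=1·4412+3331=7743,  q_7=1·351+265=616
→ (7743, 616).  Check: 7743²=59954049, 158·616²=59954048, difference 1.
n=2: (7743,616)∘(7743,616) = (7743·7743+158·616·616, 7743·616+616·7743) = (119908097,9539376)
n=3: (119908097,9539376)∘(7743,616) = (7743·119908097+158·616·9539376, 7743·9539376+616·119908097) = (1856896782399,147726776120)
n=4: (1856896782399,147726776120)∘(7743,616) = (7743·1856896782399+158·616·147726776120, 7743·147726776120+616·1856896782399) = (28755903452322817,2287696845454944)
n=5: (28755903452322817,2287696845454944)∘(7743,616) = (7743·28755903452322817+158·616·2287696845454944, 7743·2287696845454944+616·28755903452322817) = (445313919005774361663,35427273200988486664)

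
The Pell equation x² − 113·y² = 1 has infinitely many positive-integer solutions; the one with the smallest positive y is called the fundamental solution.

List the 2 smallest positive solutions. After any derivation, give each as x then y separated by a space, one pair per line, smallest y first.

√113 → a₀=10, period (1,1,1,2,2,1,1,1,20); ℓ=9 odd so k=17
k=0  a_k=10  p_k/q_k = 10/1
…
k=3  a_k=1  p_k/q_k = 32/3
…
k=6  a_k=1  p_k/q_k = 287/27
…
k=13  a_k=2  p_k/q_k = 131952/12413
…
k=16  a_k=1  p_k/q_k = 758918/71393
k=17  a_k=1  p_k/q_k = 1204353/113296
fundamental: x₁=1204353, y₁=113296  (since 1450466148609 − 113·12835983616 = 1)
n=2: (1204353,113296)∘(1204353,113296) = (1204353·1204353+113·113296·113296, 1204353·113296+113296·1204353) = (2900932297217,272896754976)

1204353 113296
2900932297217 272896754976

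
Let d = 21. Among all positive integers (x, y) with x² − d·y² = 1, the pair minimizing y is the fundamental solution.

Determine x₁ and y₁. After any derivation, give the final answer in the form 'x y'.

[4; 1,1,2,1,1,8] for √21; ℓ=6 ⇒ convergent index 5
a_0=4:  p_0=4·1+0=4,  q_0=4·0+1=1
…
a_3=2:  p_3=2·9+5=23,  q_3=2·2+1=5
a_4=1:  p_4=1·23+9=32,  q_4=1·5+2=7
a_5=1:  p_5=1·32+23=55,  q_5=1·7+5=12
fundamental: x₁=55, y₁=12  (since 3025 − 21·144 = 1)

55 12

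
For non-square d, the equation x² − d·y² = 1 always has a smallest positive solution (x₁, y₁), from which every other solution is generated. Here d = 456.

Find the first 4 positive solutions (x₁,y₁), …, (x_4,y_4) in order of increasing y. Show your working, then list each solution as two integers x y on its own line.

[21; 2,1,4,1,2,42] for √456; ℓ=6 ⇒ convergent index 5
k=0  a_k=21  p_k/q_k = 21/1
…
k=4  a_k=1  p_k/q_k = 363/17
k=5  a_k=2  p_k/q_k = 1025/48
→ (1025, 48).  Check: 1025²=1050625, 456·48²=1050624, difference 1.
n=2: (1025,48)∘(1025,48) = (1025·1025+456·48·48, 1025·48+48·1025) = (2101249,98400)
n=3: (2101249,98400)∘(1025,48) = (1025·2101249+456·48·98400, 1025·98400+48·2101249) = (4307559425,201719952)
n=4: (4307559425,201719952)∘(1025,48) = (1025·4307559425+456·48·201719952, 1025·201719952+48·4307559425) = (8830494720001,413525803200)

1025 48
2101249 98400
4307559425 201719952
8830494720001 413525803200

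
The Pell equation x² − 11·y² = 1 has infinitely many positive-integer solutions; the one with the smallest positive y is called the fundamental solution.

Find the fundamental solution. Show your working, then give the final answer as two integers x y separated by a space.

√11 → a₀=3, period (3,6); ℓ=2 even so k=1
k=0  a_k=3  p_k/q_k = 3/1
k=1  a_k=3  p_k/q_k = 10/3
fundamental: x₁=10, y₁=3  (since 100 − 11·9 = 1)

10 3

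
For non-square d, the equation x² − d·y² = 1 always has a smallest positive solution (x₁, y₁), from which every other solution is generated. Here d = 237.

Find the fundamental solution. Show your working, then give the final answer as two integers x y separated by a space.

228151 14820

√237 = [15; 2,1,1,7,10,7,1,1,2,30, …], period ℓ=10 (even) → k=9
a_0=15:  p_0=15·1+0=15,  q_0=15·0+1=1
…
a_8=1:  p_8=1·48001+42074=90075,  q_8=1·3118+2733=5851
a_9=2:  p_9=2·90075+48001=228151,  q_9=2·5851+3118=14820
(x₁, y₁) = (228151, 14820);  228151² − 237·14820² = 1 ✓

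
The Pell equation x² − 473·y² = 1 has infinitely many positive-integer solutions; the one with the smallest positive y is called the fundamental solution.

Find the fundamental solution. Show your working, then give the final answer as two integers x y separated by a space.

87 4

√473 → a₀=21, period (1,2,1,42); ℓ=4 even so k=3
k=0  a_k=21  p_k/q_k = 21/1
…
k=2  a_k=2  p_k/q_k = 65/3
k=3  a_k=1  p_k/q_k = 87/4
→ (87, 4).  Check: 87²=7569, 473·4²=7568, difference 1.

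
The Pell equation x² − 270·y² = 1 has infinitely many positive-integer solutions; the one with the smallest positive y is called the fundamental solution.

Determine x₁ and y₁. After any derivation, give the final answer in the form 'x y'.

5291 322

d=270: √d = [16; 2,3,6,3,2,32] (ℓ=6, even), read p_5/q_5
k=0  a_k=16  p_k/q_k = 16/1
k=1  a_k=2  p_k/q_k = 33/2
k=2  a_k=3  p_k/q_k = 115/7
…
k=4  a_k=3  p_k/q_k = 2284/139
k=5  a_k=2  p_k/q_k = 5291/322
(x₁, y₁) = (5291, 322);  5291² − 270·322² = 1 ✓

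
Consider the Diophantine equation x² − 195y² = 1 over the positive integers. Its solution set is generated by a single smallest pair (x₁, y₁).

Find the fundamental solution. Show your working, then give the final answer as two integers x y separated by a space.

√195 → a₀=13, period (1,26); ℓ=2 even so k=1
i=0: a=13 ⇒ p=13, q=1
i=1: a=1 ⇒ p=14, q=1
fundamental: x₁=14, y₁=1  (since 196 − 195·1 = 1)

14 1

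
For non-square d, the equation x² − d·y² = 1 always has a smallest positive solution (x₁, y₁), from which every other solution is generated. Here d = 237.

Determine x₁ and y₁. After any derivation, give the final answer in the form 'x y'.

√237 = [15; 2,1,1,7,10,7,1,1,2,30, …], period ℓ=10 (even) → k=9
k=0  a_k=15  p_k/q_k = 15/1
k=1  a_k=2  p_k/q_k = 31/2
…
k=8  a_k=1  p_k/q_k = 90075/5851
k=9  a_k=2  p_k/q_k = 228151/14820
fundamental: x₁=228151, y₁=14820  (since 52052878801 − 237·219632400 = 1)

228151 14820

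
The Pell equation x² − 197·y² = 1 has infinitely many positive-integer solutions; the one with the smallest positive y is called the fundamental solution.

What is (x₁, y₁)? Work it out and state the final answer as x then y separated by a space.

[14; 28] for √197; ℓ=1 ⇒ convergent index 1
a_0=14:  p_0=14·1+0=14,  q_0=14·0+1=1
a_1=28:  p_1=28·14+1=393,  q_1=28·1+0=28
→ (393, 28).  Check: 393²=154449, 197·28²=154448, difference 1.

393 28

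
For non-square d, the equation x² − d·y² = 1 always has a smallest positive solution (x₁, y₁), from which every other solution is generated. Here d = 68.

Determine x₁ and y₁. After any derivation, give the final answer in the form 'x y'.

√68 = [8; 4,16, …], period ℓ=2 (even) → k=1
i=0: a=8 ⇒ p=8, q=1
i=1: a=4 ⇒ p=33, q=4
→ (33, 4).  Check: 33²=1089, 68·4²=1088, difference 1.

33 4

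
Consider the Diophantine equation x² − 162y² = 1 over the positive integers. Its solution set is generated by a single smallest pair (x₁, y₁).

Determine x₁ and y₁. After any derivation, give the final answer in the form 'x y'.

√162 = [12; 1,2,1,2,12,2,1,2,1,24, …], period ℓ=10 (even) → k=9
k=0  a_k=12  p_k/q_k = 12/1
k=1  a_k=1  p_k/q_k = 13/1
…
k=5  a_k=12  p_k/q_k = 1731/136
…
k=8  a_k=2  p_k/q_k = 14268/1121
k=9  a_k=1  p_k/q_k = 19601/1540
(x₁, y₁) = (19601, 1540);  19601² − 162·1540² = 1 ✓

19601 1540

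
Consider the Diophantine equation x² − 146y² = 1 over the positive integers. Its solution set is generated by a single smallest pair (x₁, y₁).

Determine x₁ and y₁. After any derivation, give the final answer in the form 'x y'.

√146 = [12; 12,24, …], period ℓ=2 (even) → k=1
step 0: (12, 1)  from 12·(1,0) + (0,1)
step 1: (145, 12)  from 12·(12,1) + (1,0)
→ (145, 12).  Check: 145²=21025, 146·12²=21024, difference 1.

145 12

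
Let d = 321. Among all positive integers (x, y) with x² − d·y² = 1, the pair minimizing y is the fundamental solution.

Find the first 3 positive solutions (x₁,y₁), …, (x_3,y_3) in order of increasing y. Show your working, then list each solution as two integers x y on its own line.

√321 → a₀=17, period (1,10,1,34); ℓ=4 even so k=3
a_0=17:  p_0=17·1+0=17,  q_0=17·0+1=1
a_1=1:  p_1=1·17+1=18,  q_1=1·1+0=1
a_2=10:  p_2=10·18+17=197,  q_2=10·1+1=11
a_3=1:  p_3=1·197+18=215,  q_3=1·11+1=12
→ (215, 12).  Check: 215²=46225, 321·12²=46224, difference 1.
n=2: (215,12)∘(215,12) = (215·215+321·12·12, 215·12+12·215) = (92449,5160)
n=3: (92449,5160)∘(215,12) = (215·92449+321·12·5160, 215·5160+12·92449) = (39752855,2218788)

215 12
92449 5160
39752855 2218788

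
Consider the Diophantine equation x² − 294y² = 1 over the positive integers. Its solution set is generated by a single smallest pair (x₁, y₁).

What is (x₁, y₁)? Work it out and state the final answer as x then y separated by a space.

4801 280

d=294: √d = [17; 6,1,4,1,6,34] (ℓ=6, even), read p_5/q_5
a_0=17:  p_0=17·1+0=17,  q_0=17·0+1=1
…
a_4=1:  p_4=1·583+120=703,  q_4=1·34+7=41
a_5=6:  p_5=6·703+583=4801,  q_5=6·41+34=280
fundamental: x₁=4801, y₁=280  (since 23049601 − 294·78400 = 1)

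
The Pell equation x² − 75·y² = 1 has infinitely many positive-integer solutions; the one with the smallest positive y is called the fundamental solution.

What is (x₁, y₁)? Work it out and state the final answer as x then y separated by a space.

26 3

[8; 1,1,1,16] for √75; ℓ=4 ⇒ convergent index 3
i=0: a=8 ⇒ p=8, q=1
…
i=2: a=1 ⇒ p=17, q=2
i=3: a=1 ⇒ p=26, q=3
(x₁, y₁) = (26, 3);  26² − 75·3² = 1 ✓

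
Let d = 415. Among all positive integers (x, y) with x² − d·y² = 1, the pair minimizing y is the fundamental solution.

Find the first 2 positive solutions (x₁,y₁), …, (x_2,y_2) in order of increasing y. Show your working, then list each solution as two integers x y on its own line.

√415 = [20; 2,1,2,4,6,…,1,2,40, …], period ℓ=16 (even) → k=15
k=0  a_k=20  p_k/q_k = 20/1
k=1  a_k=2  p_k/q_k = 41/2
k=2  a_k=1  p_k/q_k = 61/3
k=3  a_k=2  p_k/q_k = 163/8
k=4  a_k=4  p_k/q_k = 713/35
k=5  a_k=6  p_k/q_k = 4441/218
…
k=7  a_k=1  p_k/q_k = 9595/471
…
k=9  a_k=1  p_k/q_k = 43534/2137
k=10  a_k=1  p_k/q_k = 77473/3803
k=11  a_k=6  p_k/q_k = 508372/24955
k=12  a_k=4  p_k/q_k = 2110961/103623
k=13  a_k=2  p_k/q_k = 4730294/232201
k=14  a_k=1  p_k/q_k = 6841255/335824
k=15  a_k=2  p_k/q_k = 18412804/903849
fundamental: x₁=18412804, y₁=903849  (since 339031351142416 − 415·816943014801 = 1)
(x_2, y_2) = (18412804·18412804 + 415·903849·903849, 18412804·903849 + 903849·18412804) = (678062702284831, 33284788965192)

18412804 903849
678062702284831 33284788965192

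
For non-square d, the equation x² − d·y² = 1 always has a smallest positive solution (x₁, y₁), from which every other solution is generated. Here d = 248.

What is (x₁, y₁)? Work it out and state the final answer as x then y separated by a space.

√248 → a₀=15, period (1,2,1,30); ℓ=4 even so k=3
i=0: a=15 ⇒ p=15, q=1
i=1: a=1 ⇒ p=16, q=1
i=2: a=2 ⇒ p=47, q=3
i=3: a=1 ⇒ p=63, q=4
fundamental: x₁=63, y₁=4  (since 3969 − 248·16 = 1)

63 4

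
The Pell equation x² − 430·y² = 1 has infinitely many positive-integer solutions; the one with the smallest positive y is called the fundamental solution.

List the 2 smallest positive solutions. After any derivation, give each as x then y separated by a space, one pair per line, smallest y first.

√430 = [20; 1,2,1,3,1,…,2,1,40, …], period ℓ=14 (even) → k=13
k=0  a_k=20  p_k/q_k = 20/1
k=1  a_k=1  p_k/q_k = 21/1
…
k=3  a_k=1  p_k/q_k = 83/4
…
k=6  a_k=6  p_k/q_k = 2675/129
…
k=10  a_k=3  p_k/q_k = 599138/28893
…
k=12  a_k=2  p_k/q_k = 2107880/101651
k=13  a_k=1  p_k/q_k = 2862251/138030
(x₁, y₁) = (2862251, 138030);  2862251² − 430·138030² = 1 ✓
(x_2, y_2) = (2862251·2862251 + 430·138030·138030, 2862251·138030 + 138030·2862251) = (16384961574001, 790153011060)

2862251 138030
16384961574001 790153011060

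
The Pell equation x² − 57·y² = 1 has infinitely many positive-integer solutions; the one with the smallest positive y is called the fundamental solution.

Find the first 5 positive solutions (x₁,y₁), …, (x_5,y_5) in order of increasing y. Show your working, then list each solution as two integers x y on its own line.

151 20
45601 6040
13771351 1824060
4158902401 550860080
1255974753751 166357920100

√57 → a₀=7, period (1,1,4,1,1,14); ℓ=6 even so k=5
i=0: a=7 ⇒ p=7, q=1
i=1: a=1 ⇒ p=8, q=1
i=2: a=1 ⇒ p=15, q=2
…
i=4: a=1 ⇒ p=83, q=11
i=5: a=1 ⇒ p=151, q=20
→ (151, 20).  Check: 151²=22801, 57·20²=22800, difference 1.
n=2: (151,20)∘(151,20) = (151·151+57·20·20, 151·20+20·151) = (45601,6040)
n=3: (45601,6040)∘(151,20) = (151·45601+57·20·6040, 151·6040+20·45601) = (13771351,1824060)
n=4: (13771351,1824060)∘(151,20) = (151·13771351+57·20·1824060, 151·1824060+20·13771351) = (4158902401,550860080)
n=5: (4158902401,550860080)∘(151,20) = (151·4158902401+57·20·550860080, 151·550860080+20·4158902401) = (1255974753751,166357920100)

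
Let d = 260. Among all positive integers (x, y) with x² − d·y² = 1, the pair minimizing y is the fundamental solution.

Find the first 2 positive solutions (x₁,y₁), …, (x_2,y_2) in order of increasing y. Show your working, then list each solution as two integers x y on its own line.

129 8
33281 2064

[16; 8,32] for √260; ℓ=2 ⇒ convergent index 1
k=0  a_k=16  p_k/q_k = 16/1
k=1  a_k=8  p_k/q_k = 129/8
→ (129, 8).  Check: 129²=16641, 260·8²=16640, difference 1.
n=2: (129,8)∘(129,8) = (129·129+260·8·8, 129·8+8·129) = (33281,2064)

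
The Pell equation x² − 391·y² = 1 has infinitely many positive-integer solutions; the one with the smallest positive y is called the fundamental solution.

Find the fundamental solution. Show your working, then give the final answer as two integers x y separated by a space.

d=391: √d = [19; 1,3,2,2,1,…,3,1,38] (ℓ=16, even), read p_15/q_15
step 0: (19, 1)  from 19·(1,0) + (0,1)
…
step 4: (435, 22)  from 2·(178,9) + (79,4)
step 5: (613, 31)  from 1·(435,22) + (178,9)
step 6: (1048, 53)  from 1·(613,31) + (435,22)
…
step 8: (52519, 2656)  from 19·(2709,137) + (1048,53)
step 9: (107747, 5449)  from 2·(52519,2656) + (2709,137)
…
step 11: (268013, 13554)  from 1·(160266,8105) + (107747,5449)
…
step 13: (1660597, 83980)  from 2·(696292,35213) + (268013,13554)
step 14: (5678083, 287153)  from 3·(1660597,83980) + (696292,35213)
step 15: (7338680, 371133)  from 1·(5678083,287153) + (1660597,83980)
fundamental: x₁=7338680, y₁=371133  (since 53856224142400 − 391·137739703689 = 1)

7338680 371133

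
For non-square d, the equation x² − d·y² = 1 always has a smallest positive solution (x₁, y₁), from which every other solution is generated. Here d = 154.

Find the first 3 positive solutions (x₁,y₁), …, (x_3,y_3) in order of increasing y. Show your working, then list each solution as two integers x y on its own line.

√154 = [12; 2,2,3,1,2,1,3,2,2,24, …], period ℓ=10 (even) → k=9
k=0  a_k=12  p_k/q_k = 12/1
…
k=2  a_k=2  p_k/q_k = 62/5
k=3  a_k=3  p_k/q_k = 211/17
k=4  a_k=1  p_k/q_k = 273/22
k=5  a_k=2  p_k/q_k = 757/61
k=6  a_k=1  p_k/q_k = 1030/83
…
k=8  a_k=2  p_k/q_k = 8724/703
k=9  a_k=2  p_k/q_k = 21295/1716
(x₁, y₁) = (21295, 1716);  21295² − 154·1716² = 1 ✓
k=2:  x_2 = 21295·21295+154·1716·1716 = 906954049,  y_2 = 21295·1716+1716·21295 = 73084440
k=3:  x_3 = 21295·906954049+154·1716·73084440 = 38627172925615,  y_3 = 21295·73084440+1716·906954049 = 3112666297884

21295 1716
906954049 73084440
38627172925615 3112666297884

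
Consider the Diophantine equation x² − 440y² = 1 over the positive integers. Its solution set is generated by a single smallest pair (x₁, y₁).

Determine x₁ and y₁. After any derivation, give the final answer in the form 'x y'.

√440 = [20; 1,40, …], period ℓ=2 (even) → k=1
k=0  a_k=20  p_k/q_k = 20/1
k=1  a_k=1  p_k/q_k = 21/1
→ (21, 1).  Check: 21²=441, 440·1²=440, difference 1.

21 1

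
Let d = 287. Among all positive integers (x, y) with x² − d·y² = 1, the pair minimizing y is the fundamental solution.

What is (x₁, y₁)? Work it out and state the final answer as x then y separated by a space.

[16; 1,15,1,32] for √287; ℓ=4 ⇒ convergent index 3
i=0: a=16 ⇒ p=16, q=1
…
i=2: a=15 ⇒ p=271, q=16
i=3: a=1 ⇒ p=288, q=17
(x₁, y₁) = (288, 17);  288² − 287·17² = 1 ✓

288 17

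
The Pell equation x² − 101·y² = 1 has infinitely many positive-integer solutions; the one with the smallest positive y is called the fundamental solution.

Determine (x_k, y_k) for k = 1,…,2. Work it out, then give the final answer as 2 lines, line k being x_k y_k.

√101 = [10; 20, …], period ℓ=1 (odd) → k=1
k=0  a_k=10  p_k/q_k = 10/1
k=1  a_k=20  p_k/q_k = 201/20
→ (201, 20).  Check: 201²=40401, 101·20²=40400, difference 1.
(x_2, y_2) = (201·201 + 101·20·20, 201·20 + 20·201) = (80801, 8040)

201 20
80801 8040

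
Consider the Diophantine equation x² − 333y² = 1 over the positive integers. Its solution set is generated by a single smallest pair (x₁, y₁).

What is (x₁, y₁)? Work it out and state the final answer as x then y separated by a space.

[18; 4,36] for √333; ℓ=2 ⇒ convergent index 1
i=0: a=18 ⇒ p=18, q=1
i=1: a=4 ⇒ p=73, q=4
(x₁, y₁) = (73, 4);  73² − 333·4² = 1 ✓

73 4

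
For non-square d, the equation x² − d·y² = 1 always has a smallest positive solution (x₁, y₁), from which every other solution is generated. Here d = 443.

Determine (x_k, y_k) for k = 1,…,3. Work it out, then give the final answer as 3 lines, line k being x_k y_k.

[21; 21,42] for √443; ℓ=2 ⇒ convergent index 1
i=0: a=21 ⇒ p=21, q=1
i=1: a=21 ⇒ p=442, q=21
→ (442, 21).  Check: 442²=195364, 443·21²=195363, difference 1.
k=2:  x_2 = 442·442+443·21·21 = 390727,  y_2 = 442·21+21·442 = 18564
k=3:  x_3 = 442·390727+443·21·18564 = 345402226,  y_3 = 442·18564+21·390727 = 16410555

442 21
390727 18564
345402226 16410555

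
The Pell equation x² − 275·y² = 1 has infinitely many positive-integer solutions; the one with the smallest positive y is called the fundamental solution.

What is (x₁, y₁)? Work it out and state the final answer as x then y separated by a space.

[16; 1,1,2,1,1,32] for √275; ℓ=6 ⇒ convergent index 5
k=0  a_k=16  p_k/q_k = 16/1
k=1  a_k=1  p_k/q_k = 17/1
k=2  a_k=1  p_k/q_k = 33/2
k=3  a_k=2  p_k/q_k = 83/5
k=4  a_k=1  p_k/q_k = 116/7
k=5  a_k=1  p_k/q_k = 199/12
→ (199, 12).  Check: 199²=39601, 275·12²=39600, difference 1.

199 12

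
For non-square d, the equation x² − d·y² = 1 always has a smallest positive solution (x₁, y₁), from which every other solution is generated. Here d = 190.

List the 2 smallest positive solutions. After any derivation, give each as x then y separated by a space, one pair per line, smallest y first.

52021 3774
5412368881 392654508

[13; 1,3,1,1,1,…,3,1,26] for √190; ℓ=14 ⇒ convergent index 13
a_0=13:  p_0=13·1+0=13,  q_0=13·0+1=1
…
a_2=3:  p_2=3·14+13=55,  q_2=3·1+1=4
…
a_5=1:  p_5=1·124+69=193,  q_5=1·9+5=14
…
a_7=2:  p_7=2·510+193=1213,  q_7=2·37+14=88
…
a_11=1:  p_11=1·7085+4149=11234,  q_11=1·514+301=815
a_12=3:  p_12=3·11234+7085=40787,  q_12=3·815+514=2959
a_13=1:  p_13=1·40787+11234=52021,  q_13=1·2959+815=3774
→ (52021, 3774).  Check: 52021²=2706184441, 190·3774²=2706184440, difference 1.
k=2:  x_2 = 52021·52021+190·3774·3774 = 5412368881,  y_2 = 52021·3774+3774·52021 = 392654508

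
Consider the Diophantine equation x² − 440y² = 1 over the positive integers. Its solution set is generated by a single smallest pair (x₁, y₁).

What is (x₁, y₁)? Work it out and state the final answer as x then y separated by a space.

21 1

[20; 1,40] for √440; ℓ=2 ⇒ convergent index 1
a_0=20:  p_0=20·1+0=20,  q_0=20·0+1=1
a_1=1:  p_1=1·20+1=21,  q_1=1·1+0=1
fundamental: x₁=21, y₁=1  (since 441 − 440·1 = 1)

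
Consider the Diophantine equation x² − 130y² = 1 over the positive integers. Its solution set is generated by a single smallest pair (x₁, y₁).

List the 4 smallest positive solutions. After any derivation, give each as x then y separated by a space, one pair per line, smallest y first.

6499 570
84474001 7408860
1097993058499 96300361710
14271713689896001 1251712094097720

√130 = [11; 2,2,22, …], period ℓ=3 (odd) → k=5
k=0  a_k=11  p_k/q_k = 11/1
k=1  a_k=2  p_k/q_k = 23/2
k=2  a_k=2  p_k/q_k = 57/5
…
k=4  a_k=2  p_k/q_k = 2611/229
k=5  a_k=2  p_k/q_k = 6499/570
→ (6499, 570).  Check: 6499²=42237001, 130·570²=42237000, difference 1.
(6499+570√130)^2 = 84474001 + 7408860√130
(6499+570√130)^3 = 1097993058499 + 96300361710√130
(6499+570√130)^4 = 14271713689896001 + 1251712094097720√130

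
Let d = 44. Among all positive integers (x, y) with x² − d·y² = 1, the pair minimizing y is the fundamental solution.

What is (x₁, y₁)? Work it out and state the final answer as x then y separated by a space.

[6; 1,1,1,2,1,1,1,12] for √44; ℓ=8 ⇒ convergent index 7
step 0: (6, 1)  from 6·(1,0) + (0,1)
…
step 6: (126, 19)  from 1·(73,11) + (53,8)
step 7: (199, 30)  from 1·(126,19) + (73,11)
fundamental: x₁=199, y₁=30  (since 39601 − 44·900 = 1)

199 30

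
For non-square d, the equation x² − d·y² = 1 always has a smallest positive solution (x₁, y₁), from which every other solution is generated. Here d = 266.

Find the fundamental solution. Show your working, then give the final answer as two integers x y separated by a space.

685 42

√266 = [16; 3,4,3,32, …], period ℓ=4 (even) → k=3
step 0: (16, 1)  from 16·(1,0) + (0,1)
step 1: (49, 3)  from 3·(16,1) + (1,0)
step 2: (212, 13)  from 4·(49,3) + (16,1)
step 3: (685, 42)  from 3·(212,13) + (49,3)
→ (685, 42).  Check: 685²=469225, 266·42²=469224, difference 1.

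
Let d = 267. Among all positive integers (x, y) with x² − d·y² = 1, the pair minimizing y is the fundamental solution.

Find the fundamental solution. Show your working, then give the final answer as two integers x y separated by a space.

2402 147

d=267: √d = [16; 2,1,15,1,2,32] (ℓ=6, even), read p_5/q_5
i=0: a=16 ⇒ p=16, q=1
i=1: a=2 ⇒ p=33, q=2
…
i=3: a=15 ⇒ p=768, q=47
i=4: a=1 ⇒ p=817, q=50
i=5: a=2 ⇒ p=2402, q=147
fundamental: x₁=2402, y₁=147  (since 5769604 − 267·21609 = 1)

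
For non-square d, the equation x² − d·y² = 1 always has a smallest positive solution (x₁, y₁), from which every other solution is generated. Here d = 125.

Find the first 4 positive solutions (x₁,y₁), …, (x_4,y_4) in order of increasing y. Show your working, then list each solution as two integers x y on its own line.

√125 = [11; 5,1,1,5,22, …], period ℓ=5 (odd) → k=9
k=0  a_k=11  p_k/q_k = 11/1
k=1  a_k=5  p_k/q_k = 56/5
k=2  a_k=1  p_k/q_k = 67/6
…
k=4  a_k=5  p_k/q_k = 682/61
…
k=6  a_k=5  p_k/q_k = 76317/6826
…
k=8  a_k=1  p_k/q_k = 167761/15005
k=9  a_k=5  p_k/q_k = 930249/83204
→ (930249, 83204).  Check: 930249²=865363202001, 125·83204²=865363202000, difference 1.
(x_2, y_2) = (930249·930249 + 125·83204·83204, 930249·83204 + 83204·930249) = (1730726404001, 154800875592)
(x_3, y_3) = (930249·1730726404001 + 125·83204·154800875592, 930249·154800875592 + 83204·1730726404001) = (3220013013190122249, 288006719437081612)
(x_4, y_4) = (930249·3220013013190122249 + 125·83204·288006719437081612, 930249·288006719437081612 + 83204·3220013013190122249) = (5990827771012465337616001, 535835925499096664087184)

930249 83204
1730726404001 154800875592
3220013013190122249 288006719437081612
5990827771012465337616001 535835925499096664087184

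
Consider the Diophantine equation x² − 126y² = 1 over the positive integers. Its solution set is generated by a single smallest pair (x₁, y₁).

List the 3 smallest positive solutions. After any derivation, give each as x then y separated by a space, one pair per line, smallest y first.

449 40
403201 35920
362074049 32256120

d=126: √d = [11; 4,2,4,22] (ℓ=4, even), read p_3/q_3
a_0=11:  p_0=11·1+0=11,  q_0=11·0+1=1
a_1=4:  p_1=4·11+1=45,  q_1=4·1+0=4
a_2=2:  p_2=2·45+11=101,  q_2=2·4+1=9
a_3=4:  p_3=4·101+45=449,  q_3=4·9+4=40
→ (449, 40).  Check: 449²=201601, 126·40²=201600, difference 1.
(449+40√126)^2 = 403201 + 35920√126
(449+40√126)^3 = 362074049 + 32256120√126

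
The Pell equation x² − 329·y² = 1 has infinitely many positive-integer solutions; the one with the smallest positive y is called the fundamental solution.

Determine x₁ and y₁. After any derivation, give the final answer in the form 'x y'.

√329 = [18; 7,4,2,1,1,4,1,1,2,4,7,36, …], period ℓ=12 (even) → k=11
step 0: (18, 1)  from 18·(1,0) + (0,1)
step 1: (127, 7)  from 7·(18,1) + (1,0)
…
step 3: (1179, 65)  from 2·(526,29) + (127,7)
step 4: (1705, 94)  from 1·(1179,65) + (526,29)
step 5: (2884, 159)  from 1·(1705,94) + (1179,65)
step 6: (13241, 730)  from 4·(2884,159) + (1705,94)
step 7: (16125, 889)  from 1·(13241,730) + (2884,159)
step 8: (29366, 1619)  from 1·(16125,889) + (13241,730)
step 9: (74857, 4127)  from 2·(29366,1619) + (16125,889)
step 10: (328794, 18127)  from 4·(74857,4127) + (29366,1619)
step 11: (2376415, 131016)  from 7·(328794,18127) + (74857,4127)
fundamental: x₁=2376415, y₁=131016  (since 5647348252225 − 329·17165192256 = 1)

2376415 131016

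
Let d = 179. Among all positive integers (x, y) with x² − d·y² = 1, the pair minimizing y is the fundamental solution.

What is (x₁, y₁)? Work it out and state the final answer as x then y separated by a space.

4190210 313191

√179 → a₀=13, period (2,1,1,1,3,…,1,2,26); ℓ=14 even so k=13
step 0: (13, 1)  from 13·(1,0) + (0,1)
…
step 2: (40, 3)  from 1·(27,2) + (13,1)
step 3: (67, 5)  from 1·(40,3) + (27,2)
…
step 8: (137042, 10243)  from 5·(26999,2018) + (2047,153)
…
step 11: (1013292, 75737)  from 1·(575167,42990) + (438125,32747)
step 12: (1588459, 118727)  from 1·(1013292,75737) + (575167,42990)
step 13: (4190210, 313191)  from 2·(1588459,118727) + (1013292,75737)
→ (4190210, 313191).  Check: 4190210²=17557859844100, 179·313191²=17557859844099, difference 1.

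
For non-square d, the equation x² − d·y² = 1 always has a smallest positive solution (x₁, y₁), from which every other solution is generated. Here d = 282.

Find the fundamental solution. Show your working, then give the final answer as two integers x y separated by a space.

√282 = [16; 1,3,1,4,1,3,1,32, …], period ℓ=8 (even) → k=7
k=0  a_k=16  p_k/q_k = 16/1
k=1  a_k=1  p_k/q_k = 17/1
k=2  a_k=3  p_k/q_k = 67/4
k=3  a_k=1  p_k/q_k = 84/5
…
k=5  a_k=1  p_k/q_k = 487/29
k=6  a_k=3  p_k/q_k = 1864/111
k=7  a_k=1  p_k/q_k = 2351/140
→ (2351, 140).  Check: 2351²=5527201, 282·140²=5527200, difference 1.

2351 140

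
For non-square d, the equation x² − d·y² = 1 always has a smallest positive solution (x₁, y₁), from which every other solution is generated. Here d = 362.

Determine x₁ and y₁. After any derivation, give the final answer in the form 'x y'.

√362 → a₀=19, period (38); ℓ=1 odd so k=1
k=0  a_k=19  p_k/q_k = 19/1
k=1  a_k=38  p_k/q_k = 723/38
fundamental: x₁=723, y₁=38  (since 522729 − 362·1444 = 1)

723 38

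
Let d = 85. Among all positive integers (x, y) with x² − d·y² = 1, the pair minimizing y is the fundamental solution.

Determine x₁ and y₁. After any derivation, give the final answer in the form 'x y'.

285769 30996

√85 = [9; 4,1,1,4,18, …], period ℓ=5 (odd) → k=9
a_0=9:  p_0=9·1+0=9,  q_0=9·0+1=1
…
a_2=1:  p_2=1·37+9=46,  q_2=1·4+1=5
a_3=1:  p_3=1·46+37=83,  q_3=1·5+4=9
…
a_8=1:  p_8=1·34813+27926=62739,  q_8=1·3776+3029=6805
a_9=4:  p_9=4·62739+34813=285769,  q_9=4·6805+3776=30996
→ (285769, 30996).  Check: 285769²=81663921361, 85·30996²=81663921360, difference 1.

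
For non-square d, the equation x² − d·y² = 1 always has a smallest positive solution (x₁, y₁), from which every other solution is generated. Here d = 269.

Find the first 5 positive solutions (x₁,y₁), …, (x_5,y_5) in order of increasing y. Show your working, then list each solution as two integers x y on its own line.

√269 → a₀=16, period (2,2,32); ℓ=3 odd so k=5
a_0=16:  p_0=16·1+0=16,  q_0=16·0+1=1
a_1=2:  p_1=2·16+1=33,  q_1=2·1+0=2
a_2=2:  p_2=2·33+16=82,  q_2=2·2+1=5
…
a_4=2:  p_4=2·2657+82=5396,  q_4=2·162+5=329
a_5=2:  p_5=2·5396+2657=13449,  q_5=2·329+162=820
(x₁, y₁) = (13449, 820);  13449² − 269·820² = 1 ✓
n=2: (13449,820)∘(13449,820) = (13449·13449+269·820·820, 13449·820+820·13449) = (361751201,22056360)
n=3: (361751201,22056360)∘(13449,820) = (13449·361751201+269·820·22056360, 13449·22056360+820·361751201) = (9730383791049,593271970460)
n=4: (9730383791049,593271970460)∘(13449,820) = (13449·9730383791049+269·820·593271970460, 13449·593271970460+820·9730383791049) = (261727862849884801,15957829439376720)
n=5: (261727862849884801,15957829439376720)∘(13449,820) = (13449·261727862849884801+269·820·15957829439376720, 13449·15957829439376720+820·261727862849884801) = (7039956045205817586249,429233695667083044100)

13449 820
361751201 22056360
9730383791049 593271970460
261727862849884801 15957829439376720
7039956045205817586249 429233695667083044100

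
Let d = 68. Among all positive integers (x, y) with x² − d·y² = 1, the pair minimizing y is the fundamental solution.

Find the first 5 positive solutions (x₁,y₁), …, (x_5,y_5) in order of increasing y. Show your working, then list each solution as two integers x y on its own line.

33 4
2177 264
143649 17420
9478657 1149456
625447713 75846676

√68 = [8; 4,16, …], period ℓ=2 (even) → k=1
step 0: (8, 1)  from 8·(1,0) + (0,1)
step 1: (33, 4)  from 4·(8,1) + (1,0)
(x₁, y₁) = (33, 4);  33² − 68·4² = 1 ✓
k=2:  x_2 = 33·33+68·4·4 = 2177,  y_2 = 33·4+4·33 = 264
k=3:  x_3 = 33·2177+68·4·264 = 143649,  y_3 = 33·264+4·2177 = 17420
k=4:  x_4 = 33·143649+68·4·17420 = 9478657,  y_4 = 33·17420+4·143649 = 1149456
k=5:  x_5 = 33·9478657+68·4·1149456 = 625447713,  y_5 = 33·1149456+4·9478657 = 75846676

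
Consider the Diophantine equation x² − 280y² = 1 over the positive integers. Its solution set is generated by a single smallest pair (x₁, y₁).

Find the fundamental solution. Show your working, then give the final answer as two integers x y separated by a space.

√280 = [16; 1,2,1,2,1,32, …], period ℓ=6 (even) → k=5
i=0: a=16 ⇒ p=16, q=1
…
i=3: a=1 ⇒ p=67, q=4
i=4: a=2 ⇒ p=184, q=11
i=5: a=1 ⇒ p=251, q=15
fundamental: x₁=251, y₁=15  (since 63001 − 280·225 = 1)

251 15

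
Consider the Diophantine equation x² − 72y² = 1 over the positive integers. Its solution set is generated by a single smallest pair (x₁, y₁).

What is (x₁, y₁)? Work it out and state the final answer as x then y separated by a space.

17 2

[8; 2,16] for √72; ℓ=2 ⇒ convergent index 1
a_0=8:  p_0=8·1+0=8,  q_0=8·0+1=1
a_1=2:  p_1=2·8+1=17,  q_1=2·1+0=2
→ (17, 2).  Check: 17²=289, 72·2²=288, difference 1.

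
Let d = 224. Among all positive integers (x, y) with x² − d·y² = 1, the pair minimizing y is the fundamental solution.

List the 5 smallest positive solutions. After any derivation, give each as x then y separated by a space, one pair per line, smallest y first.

d=224: √d = [14; 1,28] (ℓ=2, even), read p_1/q_1
a_0=14:  p_0=14·1+0=14,  q_0=14·0+1=1
a_1=1:  p_1=1·14+1=15,  q_1=1·1+0=1
(x₁, y₁) = (15, 1);  15² − 224·1² = 1 ✓
(15+1√224)^2 = 449 + 30√224
(15+1√224)^3 = 13455 + 899√224
(15+1√224)^4 = 403201 + 26940√224
(15+1√224)^5 = 12082575 + 807301√224

15 1
449 30
13455 899
403201 26940
12082575 807301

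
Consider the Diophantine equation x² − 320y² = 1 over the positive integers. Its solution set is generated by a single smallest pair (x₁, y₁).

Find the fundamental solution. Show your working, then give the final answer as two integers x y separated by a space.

161 9

d=320: √d = [17; 1,7,1,34] (ℓ=4, even), read p_3/q_3
step 0: (17, 1)  from 17·(1,0) + (0,1)
step 1: (18, 1)  from 1·(17,1) + (1,0)
step 2: (143, 8)  from 7·(18,1) + (17,1)
step 3: (161, 9)  from 1·(143,8) + (18,1)
→ (161, 9).  Check: 161²=25921, 320·9²=25920, difference 1.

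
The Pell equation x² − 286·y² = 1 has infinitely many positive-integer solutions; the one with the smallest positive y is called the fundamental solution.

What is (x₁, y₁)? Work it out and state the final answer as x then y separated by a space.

√286 = [16; 1,10,3,3,2,3,3,10,1,32, …], period ℓ=10 (even) → k=9
a_0=16:  p_0=16·1+0=16,  q_0=16·0+1=1
a_1=1:  p_1=1·16+1=17,  q_1=1·1+0=1
a_2=10:  p_2=10·17+16=186,  q_2=10·1+1=11
a_3=3:  p_3=3·186+17=575,  q_3=3·11+1=34
a_4=3:  p_4=3·575+186=1911,  q_4=3·34+11=113
…
a_7=3:  p_7=3·15102+4397=49703,  q_7=3·893+260=2939
a_8=10:  p_8=10·49703+15102=512132,  q_8=10·2939+893=30283
a_9=1:  p_9=1·512132+49703=561835,  q_9=1·30283+2939=33222
fundamental: x₁=561835, y₁=33222  (since 315658567225 − 286·1103701284 = 1)

561835 33222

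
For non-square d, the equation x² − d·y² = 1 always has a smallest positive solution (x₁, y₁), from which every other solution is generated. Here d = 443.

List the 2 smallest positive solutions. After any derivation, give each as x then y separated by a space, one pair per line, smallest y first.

442 21
390727 18564

√443 = [21; 21,42, …], period ℓ=2 (even) → k=1
step 0: (21, 1)  from 21·(1,0) + (0,1)
step 1: (442, 21)  from 21·(21,1) + (1,0)
→ (442, 21).  Check: 442²=195364, 443·21²=195363, difference 1.
(x_2, y_2) = (442·442 + 443·21·21, 442·21 + 21·442) = (390727, 18564)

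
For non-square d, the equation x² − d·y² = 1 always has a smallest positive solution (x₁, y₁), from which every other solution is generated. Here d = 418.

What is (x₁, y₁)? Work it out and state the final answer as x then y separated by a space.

33857 1656

√418 = [20; 2,4,20,4,2,40, …], period ℓ=6 (even) → k=5
a_0=20:  p_0=20·1+0=20,  q_0=20·0+1=1
…
a_4=4:  p_4=4·3721+184=15068,  q_4=4·182+9=737
a_5=2:  p_5=2·15068+3721=33857,  q_5=2·737+182=1656
→ (33857, 1656).  Check: 33857²=1146296449, 418·1656²=1146296448, difference 1.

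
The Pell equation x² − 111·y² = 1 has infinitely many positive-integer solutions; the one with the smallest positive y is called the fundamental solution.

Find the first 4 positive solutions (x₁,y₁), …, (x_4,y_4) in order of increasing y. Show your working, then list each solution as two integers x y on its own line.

295 28
174049 16520
102688615 9746772
60586108801 5750578960

√111 → a₀=10, period (1,1,6,1,1,20); ℓ=6 even so k=5
step 0: (10, 1)  from 10·(1,0) + (0,1)
step 1: (11, 1)  from 1·(10,1) + (1,0)
step 2: (21, 2)  from 1·(11,1) + (10,1)
step 3: (137, 13)  from 6·(21,2) + (11,1)
step 4: (158, 15)  from 1·(137,13) + (21,2)
step 5: (295, 28)  from 1·(158,15) + (137,13)
→ (295, 28).  Check: 295²=87025, 111·28²=87024, difference 1.
(x_2, y_2) = (295·295 + 111·28·28, 295·28 + 28·295) = (174049, 16520)
(x_3, y_3) = (295·174049 + 111·28·16520, 295·16520 + 28·174049) = (102688615, 9746772)
(x_4, y_4) = (295·102688615 + 111·28·9746772, 295·9746772 + 28·102688615) = (60586108801, 5750578960)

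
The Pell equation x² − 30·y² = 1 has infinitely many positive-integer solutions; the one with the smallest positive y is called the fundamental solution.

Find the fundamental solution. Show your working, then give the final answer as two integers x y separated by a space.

11 2

√30 → a₀=5, period (2,10); ℓ=2 even so k=1
a_0=5:  p_0=5·1+0=5,  q_0=5·0+1=1
a_1=2:  p_1=2·5+1=11,  q_1=2·1+0=2
→ (11, 2).  Check: 11²=121, 30·2²=120, difference 1.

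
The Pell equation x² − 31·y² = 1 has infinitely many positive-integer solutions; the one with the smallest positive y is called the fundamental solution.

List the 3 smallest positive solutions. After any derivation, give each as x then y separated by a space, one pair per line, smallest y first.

1520 273
4620799 829920
14047227440 2522956527

d=31: √d = [5; 1,1,3,5,3,1,1,10] (ℓ=8, even), read p_7/q_7
k=0  a_k=5  p_k/q_k = 5/1
k=1  a_k=1  p_k/q_k = 6/1
k=2  a_k=1  p_k/q_k = 11/2
k=3  a_k=3  p_k/q_k = 39/7
k=4  a_k=5  p_k/q_k = 206/37
k=5  a_k=3  p_k/q_k = 657/118
k=6  a_k=1  p_k/q_k = 863/155
k=7  a_k=1  p_k/q_k = 1520/273
fundamental: x₁=1520, y₁=273  (since 2310400 − 31·74529 = 1)
n=2: (1520,273)∘(1520,273) = (1520·1520+31·273·273, 1520·273+273·1520) = (4620799,829920)
n=3: (4620799,829920)∘(1520,273) = (1520·4620799+31·273·829920, 1520·829920+273·4620799) = (14047227440,2522956527)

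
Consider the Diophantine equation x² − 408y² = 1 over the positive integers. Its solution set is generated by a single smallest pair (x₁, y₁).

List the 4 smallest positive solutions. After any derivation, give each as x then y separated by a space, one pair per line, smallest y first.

[20; 5,40] for √408; ℓ=2 ⇒ convergent index 1
k=0  a_k=20  p_k/q_k = 20/1
k=1  a_k=5  p_k/q_k = 101/5
fundamental: x₁=101, y₁=5  (since 10201 − 408·25 = 1)
(x_2, y_2) = (101·101 + 408·5·5, 101·5 + 5·101) = (20401, 1010)
(x_3, y_3) = (101·20401 + 408·5·1010, 101·1010 + 5·20401) = (4120901, 204015)
(x_4, y_4) = (101·4120901 + 408·5·204015, 101·204015 + 5·4120901) = (832401601, 41210020)

101 5
20401 1010
4120901 204015
832401601 41210020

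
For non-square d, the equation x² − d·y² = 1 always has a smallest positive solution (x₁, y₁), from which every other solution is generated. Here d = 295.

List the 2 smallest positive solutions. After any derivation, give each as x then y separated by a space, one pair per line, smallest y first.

2024999 117900
8201241900001 477494764200

√295 → a₀=17, period (5,1,2,3,2,6,2,3,2,1,5,34); ℓ=12 even so k=11
k=0  a_k=17  p_k/q_k = 17/1
k=1  a_k=5  p_k/q_k = 86/5
…
k=3  a_k=2  p_k/q_k = 292/17
…
k=5  a_k=2  p_k/q_k = 2250/131
…
k=10  a_k=1  p_k/q_k = 355517/20699
k=11  a_k=5  p_k/q_k = 2024999/117900
→ (2024999, 117900).  Check: 2024999²=4100620950001, 295·117900²=4100620950000, difference 1.
n=2: (2024999,117900)∘(2024999,117900) = (2024999·2024999+295·117900·117900, 2024999·117900+117900·2024999) = (8201241900001,477494764200)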